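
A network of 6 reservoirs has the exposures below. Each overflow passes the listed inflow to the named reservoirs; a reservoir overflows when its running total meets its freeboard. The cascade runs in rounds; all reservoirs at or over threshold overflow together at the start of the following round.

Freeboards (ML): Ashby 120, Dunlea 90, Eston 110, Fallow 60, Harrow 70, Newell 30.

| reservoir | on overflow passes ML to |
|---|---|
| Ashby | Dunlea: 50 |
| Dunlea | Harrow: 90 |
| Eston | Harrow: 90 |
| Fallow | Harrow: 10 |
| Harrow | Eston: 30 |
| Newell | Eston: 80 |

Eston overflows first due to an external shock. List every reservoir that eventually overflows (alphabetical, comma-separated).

Round 1 — Eston overflows (initial).
  Harrow: +90 → 90 ≥ 70
Round 2 — Harrow overflows.
No further overflows.

Eston, Harrow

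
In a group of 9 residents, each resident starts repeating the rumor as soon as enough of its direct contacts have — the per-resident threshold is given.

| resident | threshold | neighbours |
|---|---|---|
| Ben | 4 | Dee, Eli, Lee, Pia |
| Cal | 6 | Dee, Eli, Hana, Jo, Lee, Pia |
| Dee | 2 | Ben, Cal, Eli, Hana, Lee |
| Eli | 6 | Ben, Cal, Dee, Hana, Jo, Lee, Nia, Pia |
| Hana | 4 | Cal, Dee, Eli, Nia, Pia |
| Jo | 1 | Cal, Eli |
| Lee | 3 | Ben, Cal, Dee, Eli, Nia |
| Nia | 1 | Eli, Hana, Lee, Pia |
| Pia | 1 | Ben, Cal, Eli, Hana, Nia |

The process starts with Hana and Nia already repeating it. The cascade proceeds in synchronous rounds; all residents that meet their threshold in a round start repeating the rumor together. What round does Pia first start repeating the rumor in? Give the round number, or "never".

2

Round 1 — Hana, Nia start repeating the rumor (initial).
Round 2 — checking thresholds:
  Cal: 1 of 6 neighbours < 6, below threshold.
  Dee: 1 of 5 neighbours < 2, below threshold.
  Eli: 2 of 8 neighbours < 6, below threshold.
  Lee: 1 of 5 neighbours < 3, below threshold.
  Pia: 2 of 5 neighbours ≥ 1, starts repeating the rumor.
Round 3 — no new spreads; cascade stops.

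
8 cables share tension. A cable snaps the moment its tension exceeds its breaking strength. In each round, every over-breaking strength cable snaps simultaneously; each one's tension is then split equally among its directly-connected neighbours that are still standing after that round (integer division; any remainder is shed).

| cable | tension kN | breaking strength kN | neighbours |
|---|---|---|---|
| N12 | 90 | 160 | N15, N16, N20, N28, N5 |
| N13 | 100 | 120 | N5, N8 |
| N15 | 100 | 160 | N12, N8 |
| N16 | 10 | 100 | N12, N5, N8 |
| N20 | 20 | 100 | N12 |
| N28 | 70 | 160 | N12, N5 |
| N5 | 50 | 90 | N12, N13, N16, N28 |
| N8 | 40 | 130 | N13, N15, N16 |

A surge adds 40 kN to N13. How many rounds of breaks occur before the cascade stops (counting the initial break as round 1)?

Round 1 — N13 at 140 > 120. N13 snaps.
  N13 sheds 140 kN to N5, N8: 70 each.
    N5: 50+70 = 120 > 90
    N8: 40+70 = 110 ≤ 130
Round 2 — N5 snaps.
  N5 sheds 120 kN to N12, N16, N28: 40 each.
    N12: 90+40 = 130 ≤ 160
    N16: 10+40 = 50 ≤ 100
    N28: 70+40 = 110 ≤ 160
No further breaks.

2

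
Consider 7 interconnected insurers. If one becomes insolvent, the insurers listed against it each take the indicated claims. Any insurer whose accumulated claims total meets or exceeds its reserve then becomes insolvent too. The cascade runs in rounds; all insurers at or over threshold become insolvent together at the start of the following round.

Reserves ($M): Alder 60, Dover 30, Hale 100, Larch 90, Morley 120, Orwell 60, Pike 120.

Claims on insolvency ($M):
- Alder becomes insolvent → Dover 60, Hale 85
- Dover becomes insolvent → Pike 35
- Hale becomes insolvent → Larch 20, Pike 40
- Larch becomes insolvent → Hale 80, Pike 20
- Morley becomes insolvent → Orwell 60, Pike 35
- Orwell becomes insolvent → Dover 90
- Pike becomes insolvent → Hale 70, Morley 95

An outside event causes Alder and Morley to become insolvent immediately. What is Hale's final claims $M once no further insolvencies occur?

85

Round 1 — Alder, Morley become insolvent (initial).
  Dover: +60 → 60 ≥ 30
  Hale: +85 → 85 < 100
  Orwell: +60 → 60 ≥ 60
  Pike: +35 → 35 < 120
Round 2 — Dover, Orwell become insolvent.
  Pike: +35 → 70 < 120
No further insolvencies.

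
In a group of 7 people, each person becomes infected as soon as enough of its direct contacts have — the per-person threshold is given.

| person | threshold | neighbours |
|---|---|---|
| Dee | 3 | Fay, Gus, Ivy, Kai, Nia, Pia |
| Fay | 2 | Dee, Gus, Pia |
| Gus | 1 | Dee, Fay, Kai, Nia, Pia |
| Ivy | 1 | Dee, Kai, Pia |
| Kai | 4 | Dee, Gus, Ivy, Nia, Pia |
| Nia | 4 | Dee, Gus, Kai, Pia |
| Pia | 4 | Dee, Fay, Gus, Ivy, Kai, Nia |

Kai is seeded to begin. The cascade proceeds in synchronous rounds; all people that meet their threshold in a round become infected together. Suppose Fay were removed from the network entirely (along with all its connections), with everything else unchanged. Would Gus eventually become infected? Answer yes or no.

yes

With Fay removed:
Round 1 — Kai becomes infected (initial).
Round 2 — checking thresholds:
  Dee: 1 of 5 neighbours < 3, below threshold.
  Gus: 1 of 4 neighbours ≥ 1, becomes infected.
  Ivy: 1 of 3 neighbours ≥ 1, becomes infected.
  Nia: 1 of 4 neighbours < 4, below threshold.
  Pia: 1 of 5 neighbours < 4, below threshold.
Round 3 — checking thresholds:
  Dee: 3 of 5 neighbours ≥ 3, becomes infected.
  Nia: 2 of 4 neighbours < 4, below threshold.
  Pia: 3 of 5 neighbours < 4, below threshold.
Round 4 — checking thresholds:
  Nia: 3 of 4 neighbours < 4, below threshold.
  Pia: 4 of 5 neighbours ≥ 4, becomes infected.
Round 5 — checking thresholds:
  Nia: 4 of 4 neighbours ≥ 4, becomes infected.
Round 6 — no new infections; cascade stops.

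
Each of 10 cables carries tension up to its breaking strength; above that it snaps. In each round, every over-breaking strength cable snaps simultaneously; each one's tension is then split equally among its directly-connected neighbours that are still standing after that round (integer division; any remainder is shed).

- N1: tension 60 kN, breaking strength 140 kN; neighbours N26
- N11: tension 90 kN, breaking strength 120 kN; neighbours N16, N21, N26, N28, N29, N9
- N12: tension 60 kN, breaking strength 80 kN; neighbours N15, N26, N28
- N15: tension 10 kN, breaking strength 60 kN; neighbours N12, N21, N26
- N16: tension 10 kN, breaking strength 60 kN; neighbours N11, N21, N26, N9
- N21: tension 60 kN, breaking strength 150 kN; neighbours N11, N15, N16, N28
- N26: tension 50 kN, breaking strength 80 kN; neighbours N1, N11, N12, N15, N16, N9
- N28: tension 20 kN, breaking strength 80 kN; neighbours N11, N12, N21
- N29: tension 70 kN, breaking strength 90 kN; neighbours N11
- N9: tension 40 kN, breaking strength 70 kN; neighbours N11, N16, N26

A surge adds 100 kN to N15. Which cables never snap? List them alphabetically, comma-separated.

Round 1 — N15 at 110 > 60. N15 snaps.
  N15 sheds 110 kN to N12, N21, N26: 36 each (2 lost).
    N12: 60+36 = 96 > 80
    N21: 60+36 = 96 ≤ 150
    N26: 50+36 = 86 > 80
Round 2 — N12, N26 snap.
  N12 sheds 96 kN to N28: 96 each.
    N28: 20+96 = 116 > 80
  N26 sheds 86 kN to N1, N11, N16, N9: 21 each (2 lost).
    N1: 60+21 = 81 ≤ 140
    N11: 90+21 = 111 ≤ 120
    N16: 10+21 = 31 ≤ 60
    N9: 40+21 = 61 ≤ 70
Round 3 — N28 snaps.
  N28 sheds 116 kN to N11, N21: 58 each.
    N11: 111+58 = 169 > 120
    N21: 96+58 = 154 > 150
Round 4 — N11, N21 snap.
  N11 sheds 169 kN to N16, N29, N9: 56 each (1 lost).
    N16: 31+56 = 87 > 60
    N29: 70+56 = 126 > 90
    N9: 61+56 = 117 > 70
  N21 sheds 154 kN to N16: 154 each.
    N16: 87+154 = 241 > 60
Round 5 — N16, N29, N9 snap.
  N16 sheds 241 kN: no online neighbours, lost.
  N29 sheds 126 kN: no online neighbours, lost.
  N9 sheds 117 kN: no online neighbours, lost.
No further breaks.

N1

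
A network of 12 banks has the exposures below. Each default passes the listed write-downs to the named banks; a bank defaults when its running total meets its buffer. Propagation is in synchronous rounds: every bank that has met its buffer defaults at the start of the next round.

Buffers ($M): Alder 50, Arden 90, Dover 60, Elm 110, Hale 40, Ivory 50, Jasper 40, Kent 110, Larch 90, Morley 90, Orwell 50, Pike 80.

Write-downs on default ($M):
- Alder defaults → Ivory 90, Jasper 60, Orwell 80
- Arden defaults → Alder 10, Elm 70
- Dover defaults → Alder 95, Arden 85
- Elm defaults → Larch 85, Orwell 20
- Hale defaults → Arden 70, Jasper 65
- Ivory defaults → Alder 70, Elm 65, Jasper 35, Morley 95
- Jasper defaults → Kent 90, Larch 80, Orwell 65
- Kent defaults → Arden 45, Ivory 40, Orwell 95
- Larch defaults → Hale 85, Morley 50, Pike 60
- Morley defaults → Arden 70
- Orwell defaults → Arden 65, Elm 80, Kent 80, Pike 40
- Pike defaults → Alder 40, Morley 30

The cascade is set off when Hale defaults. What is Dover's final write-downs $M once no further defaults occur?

Round 1 — Hale defaults (initial).
  Arden: +70 → 70 < 90
  Jasper: +65 → 65 ≥ 40
Round 2 — Jasper defaults.
  Kent: +90 → 90 < 110
  Larch: +80 → 80 < 90
  Orwell: +65 → 65 ≥ 50
Round 3 — Orwell defaults.
  Arden: +65 → 135 ≥ 90
  Elm: +80 → 80 < 110
  Kent: +80 → 170 ≥ 110
  Pike: +40 → 40 < 80
Round 4 — Arden, Kent default.
  Alder: +10 → 10 < 50
  Elm: +70 → 150 ≥ 110
  Ivory: +40 → 40 < 50
Round 5 — Elm defaults.
  Larch: +85 → 165 ≥ 90
Round 6 — Larch defaults.
  Morley: +50 → 50 < 90
  Pike: +60 → 100 ≥ 80
Round 7 — Pike defaults.
  Alder: +40 → 50 ≥ 50
  Morley: +30 → 80 < 90
Round 8 — Alder defaults.
  Ivory: +90 → 130 ≥ 50
Round 9 — Ivory defaults.
  Morley: +95 → 175 ≥ 90
Round 10 — Morley defaults.
No further defaults.

0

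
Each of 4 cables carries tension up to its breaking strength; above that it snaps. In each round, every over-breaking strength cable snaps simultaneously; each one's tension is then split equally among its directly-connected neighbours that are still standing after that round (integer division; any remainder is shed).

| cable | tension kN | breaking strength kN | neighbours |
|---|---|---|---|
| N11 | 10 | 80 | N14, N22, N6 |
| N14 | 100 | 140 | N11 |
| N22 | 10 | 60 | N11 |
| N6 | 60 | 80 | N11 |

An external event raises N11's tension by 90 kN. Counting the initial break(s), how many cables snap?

2

Round 1 — N11 at 100 > 80. N11 snaps.
  N11 sheds 100 kN to N14, N22, N6: 33 each (1 lost).
    N14: 100+33 = 133 ≤ 140
    N22: 10+33 = 43 ≤ 60
    N6: 60+33 = 93 > 80
Round 2 — N6 snaps.
  N6 sheds 93 kN: no online neighbours, lost.
No further breaks.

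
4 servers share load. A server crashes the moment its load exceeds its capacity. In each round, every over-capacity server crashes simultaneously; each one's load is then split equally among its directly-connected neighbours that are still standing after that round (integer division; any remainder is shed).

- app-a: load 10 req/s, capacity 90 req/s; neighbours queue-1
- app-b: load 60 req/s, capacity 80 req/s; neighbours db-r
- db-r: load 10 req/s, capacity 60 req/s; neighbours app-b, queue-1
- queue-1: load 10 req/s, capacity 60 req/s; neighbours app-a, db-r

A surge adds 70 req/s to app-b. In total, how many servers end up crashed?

Round 1 — app-b at 130 > 80. app-b crashes.
  app-b sheds 130 req/s to db-r: 130 each.
    db-r: 10+130 = 140 > 60
Round 2 — db-r crashes.
  db-r sheds 140 req/s to queue-1: 140 each.
    queue-1: 10+140 = 150 > 60
Round 3 — queue-1 crashes.
  queue-1 sheds 150 req/s to app-a: 150 each.
    app-a: 10+150 = 160 > 90
Round 4 — app-a crashes.
  app-a sheds 160 req/s: no online neighbours, lost.
No further crashes.

4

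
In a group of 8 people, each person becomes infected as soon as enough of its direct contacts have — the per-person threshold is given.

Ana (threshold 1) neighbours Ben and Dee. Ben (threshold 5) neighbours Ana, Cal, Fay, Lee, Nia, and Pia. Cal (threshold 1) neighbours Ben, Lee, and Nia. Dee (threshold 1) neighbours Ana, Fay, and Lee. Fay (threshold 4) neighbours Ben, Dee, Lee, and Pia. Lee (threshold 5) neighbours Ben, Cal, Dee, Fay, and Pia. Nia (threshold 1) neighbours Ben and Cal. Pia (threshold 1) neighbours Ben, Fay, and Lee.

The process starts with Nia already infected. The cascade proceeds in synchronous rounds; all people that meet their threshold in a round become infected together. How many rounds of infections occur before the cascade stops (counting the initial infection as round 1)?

2

Round 1 — Nia becomes infected (initial).
Round 2 — checking thresholds:
  Ben: 1 of 6 neighbours < 5, holds.
  Cal: 1 of 3 neighbours ≥ 1, becomes infected.
Round 3 — no new infections; cascade stops.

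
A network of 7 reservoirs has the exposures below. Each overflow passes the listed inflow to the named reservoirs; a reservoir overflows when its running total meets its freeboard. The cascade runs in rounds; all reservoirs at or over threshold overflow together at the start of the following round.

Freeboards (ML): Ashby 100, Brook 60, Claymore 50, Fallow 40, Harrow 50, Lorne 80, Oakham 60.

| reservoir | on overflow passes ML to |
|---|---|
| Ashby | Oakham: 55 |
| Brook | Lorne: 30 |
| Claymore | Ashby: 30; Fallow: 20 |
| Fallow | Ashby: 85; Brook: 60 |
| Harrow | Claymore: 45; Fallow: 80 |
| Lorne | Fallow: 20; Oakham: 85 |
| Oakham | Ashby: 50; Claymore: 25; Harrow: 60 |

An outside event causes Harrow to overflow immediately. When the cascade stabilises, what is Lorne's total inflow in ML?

Round 1 — Harrow overflows (initial).
  Claymore: +45 → 45 < 50
  Fallow: +80 → 80 ≥ 40
Round 2 — Fallow overflows.
  Ashby: +85 → 85 < 100
  Brook: +60 → 60 ≥ 60
Round 3 — Brook overflows.
  Lorne: +30 → 30 < 80
No further overflows.

30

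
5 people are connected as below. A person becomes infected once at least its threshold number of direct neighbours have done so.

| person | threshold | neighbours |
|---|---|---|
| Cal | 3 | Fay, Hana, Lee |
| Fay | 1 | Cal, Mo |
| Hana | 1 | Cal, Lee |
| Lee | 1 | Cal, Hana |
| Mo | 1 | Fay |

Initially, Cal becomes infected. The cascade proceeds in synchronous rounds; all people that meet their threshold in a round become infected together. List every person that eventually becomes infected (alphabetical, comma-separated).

Round 1 — Cal becomes infected (initial).
Round 2 — checking thresholds:
  Fay: 1 of 2 neighbours ≥ 1, becomes infected.
  Hana: 1 of 2 neighbours ≥ 1, becomes infected.
  Lee: 1 of 2 neighbours ≥ 1, becomes infected.
Round 3 — checking thresholds:
  Mo: 1 of 1 neighbours ≥ 1, becomes infected.
Round 4 — no new infections; cascade stops.

Cal, Fay, Hana, Lee, Mo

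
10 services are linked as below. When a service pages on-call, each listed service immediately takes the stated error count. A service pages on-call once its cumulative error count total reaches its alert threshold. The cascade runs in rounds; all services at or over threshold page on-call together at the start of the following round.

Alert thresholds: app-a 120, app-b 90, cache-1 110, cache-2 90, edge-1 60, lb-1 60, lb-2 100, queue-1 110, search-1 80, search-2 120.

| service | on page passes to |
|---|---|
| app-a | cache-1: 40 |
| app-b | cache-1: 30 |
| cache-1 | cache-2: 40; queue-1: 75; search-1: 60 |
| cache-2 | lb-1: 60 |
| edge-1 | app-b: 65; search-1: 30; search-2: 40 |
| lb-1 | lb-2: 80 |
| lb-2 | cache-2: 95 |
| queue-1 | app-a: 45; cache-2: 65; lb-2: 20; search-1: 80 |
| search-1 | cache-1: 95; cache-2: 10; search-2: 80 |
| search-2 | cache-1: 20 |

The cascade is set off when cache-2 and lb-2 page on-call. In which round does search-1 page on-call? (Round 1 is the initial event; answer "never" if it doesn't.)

never

Round 1 — cache-2, lb-2 page on-call (initial).
  lb-1: +60 → 60 ≥ 60
Round 2 — lb-1 pages on-call.
No further pages.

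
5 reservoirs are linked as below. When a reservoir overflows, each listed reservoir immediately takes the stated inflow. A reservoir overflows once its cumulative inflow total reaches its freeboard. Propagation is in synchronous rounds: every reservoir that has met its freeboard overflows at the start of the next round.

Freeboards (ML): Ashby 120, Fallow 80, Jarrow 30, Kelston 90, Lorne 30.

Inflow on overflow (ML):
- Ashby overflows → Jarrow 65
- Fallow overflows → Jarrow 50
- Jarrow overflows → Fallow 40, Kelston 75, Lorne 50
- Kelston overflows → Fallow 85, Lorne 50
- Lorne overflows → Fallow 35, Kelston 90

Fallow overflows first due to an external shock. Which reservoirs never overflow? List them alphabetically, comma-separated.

Ashby

Round 1 — Fallow overflows (initial).
  Jarrow: +50 → 50 ≥ 30
Round 2 — Jarrow overflows.
  Kelston: +75 → 75 < 90
  Lorne: +50 → 50 ≥ 30
Round 3 — Lorne overflows.
  Kelston: +90 → 165 ≥ 90
Round 4 — Kelston overflows.
No further overflows.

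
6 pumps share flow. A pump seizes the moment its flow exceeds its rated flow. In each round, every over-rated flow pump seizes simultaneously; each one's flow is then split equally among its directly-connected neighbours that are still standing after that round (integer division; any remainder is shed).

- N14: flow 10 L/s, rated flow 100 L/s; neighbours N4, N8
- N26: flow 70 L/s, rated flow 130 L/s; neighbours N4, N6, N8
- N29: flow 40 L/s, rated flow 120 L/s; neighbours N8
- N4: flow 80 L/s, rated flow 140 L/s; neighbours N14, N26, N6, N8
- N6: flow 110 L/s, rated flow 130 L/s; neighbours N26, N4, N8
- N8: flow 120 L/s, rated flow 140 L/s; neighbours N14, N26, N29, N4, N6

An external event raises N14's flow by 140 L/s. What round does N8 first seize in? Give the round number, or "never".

2

Round 1 — N14 at 150 > 100. N14 seizes.
  N14 sheds 150 L/s to N4, N8: 75 each.
    N4: 80+75 = 155 > 140
    N8: 120+75 = 195 > 140
Round 2 — N4, N8 seize.
  N4 sheds 155 L/s to N26, N6: 77 each (1 lost).
    N26: 70+77 = 147 > 130
    N6: 110+77 = 187 > 130
  N8 sheds 195 L/s to N26, N29, N6: 65 each.
    N26: 147+65 = 212 > 130
    N29: 40+65 = 105 ≤ 120
    N6: 187+65 = 252 > 130
Round 3 — N26, N6 seize.
  N26 sheds 212 L/s: no online neighbours, lost.
  N6 sheds 252 L/s: no online neighbours, lost.
No further seizures.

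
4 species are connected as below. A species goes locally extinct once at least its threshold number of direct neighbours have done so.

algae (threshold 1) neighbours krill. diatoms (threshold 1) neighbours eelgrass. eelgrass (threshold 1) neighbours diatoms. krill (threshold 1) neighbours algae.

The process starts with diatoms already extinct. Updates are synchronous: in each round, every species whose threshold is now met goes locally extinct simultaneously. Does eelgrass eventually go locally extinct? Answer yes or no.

yes

Round 1 — diatoms goes locally extinct (initial).
Round 2 — checking thresholds:
  eelgrass: 1 of 1 neighbours ≥ 1, goes locally extinct.
Round 3 — no new extinctions; cascade stops.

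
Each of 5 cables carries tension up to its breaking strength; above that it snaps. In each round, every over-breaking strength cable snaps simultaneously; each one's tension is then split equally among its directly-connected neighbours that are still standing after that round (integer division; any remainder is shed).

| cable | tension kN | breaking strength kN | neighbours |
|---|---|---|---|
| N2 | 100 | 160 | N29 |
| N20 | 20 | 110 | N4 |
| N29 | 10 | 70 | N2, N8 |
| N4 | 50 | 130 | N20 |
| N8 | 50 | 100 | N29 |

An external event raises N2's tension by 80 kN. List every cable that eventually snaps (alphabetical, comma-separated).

Round 1 — N2 at 180 > 160. N2 snaps.
  N2 sheds 180 kN to N29: 180 each.
    N29: 10+180 = 190 > 70
Round 2 — N29 snaps.
  N29 sheds 190 kN to N8: 190 each.
    N8: 50+190 = 240 > 100
Round 3 — N8 snaps.
  N8 sheds 240 kN: no online neighbours, lost.
No further breaks.

N2, N29, N8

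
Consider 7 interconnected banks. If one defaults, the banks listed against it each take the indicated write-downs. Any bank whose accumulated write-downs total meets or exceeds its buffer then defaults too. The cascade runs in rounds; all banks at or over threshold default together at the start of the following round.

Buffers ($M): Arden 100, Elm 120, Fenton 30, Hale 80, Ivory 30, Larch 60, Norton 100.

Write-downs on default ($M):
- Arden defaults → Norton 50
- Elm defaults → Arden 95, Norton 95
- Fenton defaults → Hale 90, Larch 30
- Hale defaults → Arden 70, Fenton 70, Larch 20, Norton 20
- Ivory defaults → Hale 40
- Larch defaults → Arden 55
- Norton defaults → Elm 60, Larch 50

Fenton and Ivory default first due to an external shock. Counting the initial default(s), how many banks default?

3

Round 1 — Fenton, Ivory default (initial).
  Hale: +90+40 → 130 ≥ 80
  Larch: +30 → 30 < 60
Round 2 — Hale defaults.
  Arden: +70 → 70 < 100
  Larch: +20 → 50 < 60
  Norton: +20 → 20 < 100
No further defaults.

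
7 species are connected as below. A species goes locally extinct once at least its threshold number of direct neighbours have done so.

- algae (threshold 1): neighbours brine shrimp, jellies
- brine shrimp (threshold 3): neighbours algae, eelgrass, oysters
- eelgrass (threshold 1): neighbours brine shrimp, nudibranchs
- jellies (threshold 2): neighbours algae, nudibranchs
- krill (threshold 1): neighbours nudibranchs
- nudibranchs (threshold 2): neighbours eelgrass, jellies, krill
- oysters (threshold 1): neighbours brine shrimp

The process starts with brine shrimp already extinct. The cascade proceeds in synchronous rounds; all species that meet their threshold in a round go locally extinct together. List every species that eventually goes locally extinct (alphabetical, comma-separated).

Round 1 — brine shrimp goes locally extinct (initial).
Round 2 — checking thresholds:
  algae: 1 of 2 neighbours ≥ 1, goes locally extinct.
  eelgrass: 1 of 2 neighbours ≥ 1, goes locally extinct.
  oysters: 1 of 1 neighbours ≥ 1, goes locally extinct.
Round 3 — no new extinctions; cascade stops.

algae, brine shrimp, eelgrass, oysters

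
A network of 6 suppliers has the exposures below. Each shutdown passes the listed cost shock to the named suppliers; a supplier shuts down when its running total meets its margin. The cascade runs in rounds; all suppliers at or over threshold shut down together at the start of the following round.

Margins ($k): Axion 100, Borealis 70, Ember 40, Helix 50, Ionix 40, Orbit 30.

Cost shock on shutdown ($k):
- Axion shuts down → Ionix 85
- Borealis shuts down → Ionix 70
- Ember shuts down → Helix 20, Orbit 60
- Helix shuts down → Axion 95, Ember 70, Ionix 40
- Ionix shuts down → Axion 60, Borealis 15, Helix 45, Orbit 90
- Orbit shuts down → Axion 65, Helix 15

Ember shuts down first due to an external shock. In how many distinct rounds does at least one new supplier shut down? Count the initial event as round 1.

2

Round 1 — Ember shuts down (initial).
  Helix: +20 → 20 < 50
  Orbit: +60 → 60 ≥ 30
Round 2 — Orbit shuts down.
  Axion: +65 → 65 < 100
  Helix: +15 → 35 < 50
No further shutdowns.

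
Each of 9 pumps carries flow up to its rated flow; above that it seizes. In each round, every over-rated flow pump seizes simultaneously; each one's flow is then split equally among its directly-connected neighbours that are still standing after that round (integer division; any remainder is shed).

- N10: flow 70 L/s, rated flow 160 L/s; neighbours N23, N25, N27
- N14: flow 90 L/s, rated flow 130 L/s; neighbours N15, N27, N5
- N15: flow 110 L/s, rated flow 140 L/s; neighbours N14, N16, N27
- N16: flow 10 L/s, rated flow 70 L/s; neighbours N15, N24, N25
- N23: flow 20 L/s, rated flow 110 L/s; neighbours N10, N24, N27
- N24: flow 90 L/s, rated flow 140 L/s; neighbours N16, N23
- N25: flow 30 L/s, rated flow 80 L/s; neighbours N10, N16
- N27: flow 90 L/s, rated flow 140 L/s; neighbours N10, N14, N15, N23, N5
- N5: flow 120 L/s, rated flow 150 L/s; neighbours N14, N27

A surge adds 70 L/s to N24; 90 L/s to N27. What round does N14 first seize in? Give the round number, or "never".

Round 1 — N24 at 160 > 140; N27 at 180 > 140. N24, N27 seize.
  N24 sheds 160 L/s to N16, N23: 80 each.
    N16: 10+80 = 90 > 70
    N23: 20+80 = 100 ≤ 110
  N27 sheds 180 L/s to N10, N14, N15, N23, N5: 36 each.
    N10: 70+36 = 106 ≤ 160
    N14: 90+36 = 126 ≤ 130
    N15: 110+36 = 146 > 140
    N23: 100+36 = 136 > 110
    N5: 120+36 = 156 > 150
Round 2 — N15, N16, N23, N5 seize.
  N15 sheds 146 L/s to N14: 146 each.
    N14: 126+146 = 272 > 130
  N16 sheds 90 L/s to N25: 90 each.
    N25: 30+90 = 120 > 80
  N23 sheds 136 L/s to N10: 136 each.
    N10: 106+136 = 242 > 160
  N5 sheds 156 L/s to N14: 156 each.
    N14: 272+156 = 428 > 130
Round 3 — N10, N14, N25 seize.
  N10 sheds 242 L/s: no online neighbours, lost.
  N14 sheds 428 L/s: no online neighbours, lost.
  N25 sheds 120 L/s: no online neighbours, lost.
No further seizures.

3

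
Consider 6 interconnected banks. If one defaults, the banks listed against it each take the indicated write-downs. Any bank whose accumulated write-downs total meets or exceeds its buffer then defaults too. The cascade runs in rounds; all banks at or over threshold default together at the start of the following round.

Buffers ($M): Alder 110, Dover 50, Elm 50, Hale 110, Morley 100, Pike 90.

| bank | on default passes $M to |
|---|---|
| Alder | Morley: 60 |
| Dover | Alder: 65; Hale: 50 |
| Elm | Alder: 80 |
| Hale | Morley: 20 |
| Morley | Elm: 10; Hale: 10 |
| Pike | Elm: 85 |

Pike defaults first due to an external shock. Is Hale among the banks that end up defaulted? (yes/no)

no

Round 1 — Pike defaults (initial).
  Elm: +85 → 85 ≥ 50
Round 2 — Elm defaults.
  Alder: +80 → 80 < 110
No further defaults.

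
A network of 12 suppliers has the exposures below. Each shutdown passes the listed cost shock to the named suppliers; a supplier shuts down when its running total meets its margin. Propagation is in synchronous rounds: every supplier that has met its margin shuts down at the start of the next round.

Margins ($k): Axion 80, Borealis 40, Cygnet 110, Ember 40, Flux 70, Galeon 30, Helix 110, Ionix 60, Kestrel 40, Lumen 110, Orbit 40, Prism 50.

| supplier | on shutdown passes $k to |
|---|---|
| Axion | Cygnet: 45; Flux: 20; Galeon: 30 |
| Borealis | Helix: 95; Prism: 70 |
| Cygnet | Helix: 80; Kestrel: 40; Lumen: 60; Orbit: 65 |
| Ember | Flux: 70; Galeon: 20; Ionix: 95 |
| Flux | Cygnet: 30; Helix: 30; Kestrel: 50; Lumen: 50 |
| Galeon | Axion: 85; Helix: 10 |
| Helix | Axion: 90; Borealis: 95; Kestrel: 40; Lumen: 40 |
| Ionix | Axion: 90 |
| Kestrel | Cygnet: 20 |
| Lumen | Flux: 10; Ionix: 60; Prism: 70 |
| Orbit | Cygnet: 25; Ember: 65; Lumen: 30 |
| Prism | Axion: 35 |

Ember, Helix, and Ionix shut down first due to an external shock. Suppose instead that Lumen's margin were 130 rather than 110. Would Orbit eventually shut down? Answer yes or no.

no

With Lumen's margin at 130:
Round 1 — Ember, Helix, Ionix shut down (initial).
  Axion: +90+90 → 180 ≥ 80
  Borealis: +95 → 95 ≥ 40
  Flux: +70 → 70 ≥ 70
  Galeon: +20 → 20 < 30
  Kestrel: +40 → 40 ≥ 40
  Lumen: +40 → 40 < 130
Round 2 — Axion, Borealis, Flux, Kestrel shut down.
  Cygnet: +45+30+20 → 95 < 110
  Galeon: +30 → 50 ≥ 30
  Lumen: +50 → 90 < 130
  Prism: +70 → 70 ≥ 50
Round 3 — Galeon, Prism shut down.
No further shutdowns.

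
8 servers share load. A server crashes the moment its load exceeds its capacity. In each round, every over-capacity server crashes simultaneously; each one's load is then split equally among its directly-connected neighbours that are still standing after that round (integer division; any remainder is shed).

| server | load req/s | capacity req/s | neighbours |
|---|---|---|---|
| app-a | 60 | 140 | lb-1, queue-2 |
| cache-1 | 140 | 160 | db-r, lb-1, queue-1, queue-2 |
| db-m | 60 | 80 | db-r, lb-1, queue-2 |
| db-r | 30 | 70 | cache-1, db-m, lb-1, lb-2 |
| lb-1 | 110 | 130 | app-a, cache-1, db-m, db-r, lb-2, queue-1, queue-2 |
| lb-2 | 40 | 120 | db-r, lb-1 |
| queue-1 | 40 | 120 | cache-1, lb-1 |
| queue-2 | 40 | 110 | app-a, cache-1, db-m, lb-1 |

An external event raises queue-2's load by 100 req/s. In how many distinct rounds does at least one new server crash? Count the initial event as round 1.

Round 1 — queue-2 at 140 > 110. queue-2 crashes.
  queue-2 sheds 140 req/s to app-a, cache-1, db-m, lb-1: 35 each.
    app-a: 60+35 = 95 ≤ 140
    cache-1: 140+35 = 175 > 160
    db-m: 60+35 = 95 > 80
    lb-1: 110+35 = 145 > 130
Round 2 — cache-1, db-m, lb-1 crash.
  cache-1 sheds 175 req/s to db-r, queue-1: 87 each (1 lost).
    db-r: 30+87 = 117 > 70
    queue-1: 40+87 = 127 > 120
  db-m sheds 95 req/s to db-r: 95 each.
    db-r: 117+95 = 212 > 70
  lb-1 sheds 145 req/s to app-a, db-r, lb-2, queue-1: 36 each (1 lost).
    app-a: 95+36 = 131 ≤ 140
    db-r: 212+36 = 248 > 70
    lb-2: 40+36 = 76 ≤ 120
    queue-1: 127+36 = 163 > 120
Round 3 — db-r, queue-1 crash.
  db-r sheds 248 req/s to lb-2: 248 each.
    lb-2: 76+248 = 324 > 120
  queue-1 sheds 163 req/s: no online neighbours, lost.
Round 4 — lb-2 crashes.
  lb-2 sheds 324 req/s: no online neighbours, lost.
No further crashes.

4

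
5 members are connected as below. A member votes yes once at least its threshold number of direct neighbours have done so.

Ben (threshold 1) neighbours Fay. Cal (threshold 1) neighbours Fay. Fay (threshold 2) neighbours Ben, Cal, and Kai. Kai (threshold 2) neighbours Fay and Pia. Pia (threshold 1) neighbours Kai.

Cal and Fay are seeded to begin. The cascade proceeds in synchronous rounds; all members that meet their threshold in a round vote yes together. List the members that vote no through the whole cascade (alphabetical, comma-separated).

Kai, Pia

Round 1 — Cal, Fay vote yes (initial).
Round 2 — checking thresholds:
  Ben: 1 of 1 neighbours ≥ 1, votes yes.
  Kai: 1 of 2 neighbours < 2, below threshold.
Round 3 — no new yes votes; cascade stops.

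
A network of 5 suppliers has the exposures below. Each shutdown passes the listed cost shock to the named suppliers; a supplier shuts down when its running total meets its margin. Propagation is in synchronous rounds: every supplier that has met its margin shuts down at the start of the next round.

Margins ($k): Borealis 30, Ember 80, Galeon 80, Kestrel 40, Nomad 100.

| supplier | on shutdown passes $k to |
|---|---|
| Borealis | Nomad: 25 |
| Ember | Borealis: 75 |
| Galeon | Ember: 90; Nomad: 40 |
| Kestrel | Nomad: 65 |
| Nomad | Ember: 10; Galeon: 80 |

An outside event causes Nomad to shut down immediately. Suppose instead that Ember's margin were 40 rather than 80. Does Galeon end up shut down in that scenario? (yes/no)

yes

With Ember's margin at 40:
Round 1 — Nomad shuts down (initial).
  Ember: +10 → 10 < 40
  Galeon: +80 → 80 ≥ 80
Round 2 — Galeon shuts down.
  Ember: +90 → 100 ≥ 40
Round 3 — Ember shuts down.
  Borealis: +75 → 75 ≥ 30
Round 4 — Borealis shuts down.
No further shutdowns.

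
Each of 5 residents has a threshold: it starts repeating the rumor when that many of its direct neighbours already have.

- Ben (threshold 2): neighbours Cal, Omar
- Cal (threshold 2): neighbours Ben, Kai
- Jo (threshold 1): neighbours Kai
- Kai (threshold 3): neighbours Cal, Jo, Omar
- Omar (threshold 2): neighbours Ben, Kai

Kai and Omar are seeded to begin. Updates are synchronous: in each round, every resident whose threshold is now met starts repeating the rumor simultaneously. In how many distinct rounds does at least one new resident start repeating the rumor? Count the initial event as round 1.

2

Round 1 — Kai, Omar start repeating the rumor (initial).
Round 2 — checking thresholds:
  Ben: 1 of 2 neighbours < 2, not yet.
  Cal: 1 of 2 neighbours < 2, not yet.
  Jo: 1 of 1 neighbours ≥ 1, starts repeating the rumor.
Round 3 — no new spreads; cascade stops.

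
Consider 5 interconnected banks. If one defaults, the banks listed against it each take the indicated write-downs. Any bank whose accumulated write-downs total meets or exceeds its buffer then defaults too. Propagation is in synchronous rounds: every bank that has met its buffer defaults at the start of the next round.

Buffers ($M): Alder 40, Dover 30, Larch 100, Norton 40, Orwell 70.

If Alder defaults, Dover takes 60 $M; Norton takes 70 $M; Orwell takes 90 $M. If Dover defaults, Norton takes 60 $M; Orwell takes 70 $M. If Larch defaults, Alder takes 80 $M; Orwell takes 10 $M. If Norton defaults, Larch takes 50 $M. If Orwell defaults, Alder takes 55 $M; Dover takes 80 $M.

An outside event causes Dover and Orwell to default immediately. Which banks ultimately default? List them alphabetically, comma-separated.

Alder, Dover, Norton, Orwell

Round 1 — Dover, Orwell default (initial).
  Alder: +55 → 55 ≥ 40
  Norton: +60 → 60 ≥ 40
Round 2 — Alder, Norton default.
  Larch: +50 → 50 < 100
No further defaults.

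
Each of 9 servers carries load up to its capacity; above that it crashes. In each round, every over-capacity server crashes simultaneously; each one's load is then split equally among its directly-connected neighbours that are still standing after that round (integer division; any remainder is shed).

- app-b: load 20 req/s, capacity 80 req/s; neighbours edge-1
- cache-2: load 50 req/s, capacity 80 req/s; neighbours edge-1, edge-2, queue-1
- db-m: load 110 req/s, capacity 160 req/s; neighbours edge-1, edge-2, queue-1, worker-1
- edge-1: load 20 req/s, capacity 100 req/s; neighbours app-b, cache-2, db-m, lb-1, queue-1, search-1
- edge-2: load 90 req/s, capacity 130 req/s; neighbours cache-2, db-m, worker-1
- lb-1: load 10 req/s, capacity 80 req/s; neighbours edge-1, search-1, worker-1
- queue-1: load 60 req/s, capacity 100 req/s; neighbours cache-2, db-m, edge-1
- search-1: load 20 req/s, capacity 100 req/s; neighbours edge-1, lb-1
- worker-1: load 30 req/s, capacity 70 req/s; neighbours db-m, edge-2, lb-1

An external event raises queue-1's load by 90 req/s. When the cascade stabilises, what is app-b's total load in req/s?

50

Round 1 — queue-1 at 150 > 100. queue-1 crashes.
  queue-1 sheds 150 req/s to cache-2, db-m, edge-1: 50 each.
    cache-2: 50+50 = 100 > 80
    db-m: 110+50 = 160 ≤ 160
    edge-1: 20+50 = 70 ≤ 100
Round 2 — cache-2 crashes.
  cache-2 sheds 100 req/s to edge-1, edge-2: 50 each.
    edge-1: 70+50 = 120 > 100
    edge-2: 90+50 = 140 > 130
Round 3 — edge-1, edge-2 crash.
  edge-1 sheds 120 req/s to app-b, db-m, lb-1, search-1: 30 each.
    app-b: 20+30 = 50 ≤ 80
    db-m: 160+30 = 190 > 160
    lb-1: 10+30 = 40 ≤ 80
    search-1: 20+30 = 50 ≤ 100
  edge-2 sheds 140 req/s to db-m, worker-1: 70 each.
    db-m: 190+70 = 260 > 160
    worker-1: 30+70 = 100 > 70
Round 4 — db-m, worker-1 crash.
  db-m sheds 260 req/s: no online neighbours, lost.
  worker-1 sheds 100 req/s to lb-1: 100 each.
    lb-1: 40+100 = 140 > 80
Round 5 — lb-1 crashes.
  lb-1 sheds 140 req/s to search-1: 140 each.
    search-1: 50+140 = 190 > 100
Round 6 — search-1 crashes.
  search-1 sheds 190 req/s: no online neighbours, lost.
No further crashes.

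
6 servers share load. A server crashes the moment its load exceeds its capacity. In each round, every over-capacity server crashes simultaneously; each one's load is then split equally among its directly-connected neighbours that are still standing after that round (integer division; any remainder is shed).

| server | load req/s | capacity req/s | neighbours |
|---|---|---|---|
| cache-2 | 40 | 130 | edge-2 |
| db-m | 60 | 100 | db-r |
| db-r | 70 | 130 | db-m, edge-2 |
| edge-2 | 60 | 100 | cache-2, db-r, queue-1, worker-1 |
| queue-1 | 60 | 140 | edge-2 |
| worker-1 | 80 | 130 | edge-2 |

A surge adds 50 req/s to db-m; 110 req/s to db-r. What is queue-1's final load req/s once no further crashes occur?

Round 1 — db-m at 110 > 100; db-r at 180 > 130. db-m, db-r crash.
  db-m sheds 110 req/s: no online neighbours, lost.
  db-r sheds 180 req/s to edge-2: 180 each.
    edge-2: 60+180 = 240 > 100
Round 2 — edge-2 crashes.
  edge-2 sheds 240 req/s to cache-2, queue-1, worker-1: 80 each.
    cache-2: 40+80 = 120 ≤ 130
    queue-1: 60+80 = 140 ≤ 140
    worker-1: 80+80 = 160 > 130
Round 3 — worker-1 crashes.
  worker-1 sheds 160 req/s: no online neighbours, lost.
No further crashes.

140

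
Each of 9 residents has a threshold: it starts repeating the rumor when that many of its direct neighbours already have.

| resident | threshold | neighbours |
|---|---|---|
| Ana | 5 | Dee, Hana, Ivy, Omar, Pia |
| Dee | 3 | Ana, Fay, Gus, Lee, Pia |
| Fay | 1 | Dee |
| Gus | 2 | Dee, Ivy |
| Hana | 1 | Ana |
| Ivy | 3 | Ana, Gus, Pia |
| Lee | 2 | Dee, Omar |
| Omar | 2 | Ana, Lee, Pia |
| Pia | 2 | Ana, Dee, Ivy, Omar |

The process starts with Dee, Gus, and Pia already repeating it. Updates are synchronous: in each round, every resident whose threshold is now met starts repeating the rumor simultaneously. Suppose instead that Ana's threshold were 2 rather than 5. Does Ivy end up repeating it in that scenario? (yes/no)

With Ana's threshold at 2:
Round 1 — Dee, Gus, Pia start repeating the rumor (initial).
Round 2 — checking thresholds:
  Ana: 2 of 5 neighbours ≥ 2, starts repeating the rumor.
  Fay: 1 of 1 neighbours ≥ 1, starts repeating the rumor.
  Ivy: 2 of 3 neighbours < 3, below threshold.
  Lee: 1 of 2 neighbours < 2, below threshold.
  Omar: 1 of 3 neighbours < 2, below threshold.
Round 3 — checking thresholds:
  Hana: 1 of 1 neighbours ≥ 1, starts repeating the rumor.
  Ivy: 3 of 3 neighbours ≥ 3, starts repeating the rumor.
  Lee: 1 of 2 neighbours < 2, below threshold.
  Omar: 2 of 3 neighbours ≥ 2, starts repeating the rumor.
Round 4 — checking thresholds:
  Lee: 2 of 2 neighbours ≥ 2, starts repeating the rumor.
Round 5 — no new spreads; cascade stops.

yes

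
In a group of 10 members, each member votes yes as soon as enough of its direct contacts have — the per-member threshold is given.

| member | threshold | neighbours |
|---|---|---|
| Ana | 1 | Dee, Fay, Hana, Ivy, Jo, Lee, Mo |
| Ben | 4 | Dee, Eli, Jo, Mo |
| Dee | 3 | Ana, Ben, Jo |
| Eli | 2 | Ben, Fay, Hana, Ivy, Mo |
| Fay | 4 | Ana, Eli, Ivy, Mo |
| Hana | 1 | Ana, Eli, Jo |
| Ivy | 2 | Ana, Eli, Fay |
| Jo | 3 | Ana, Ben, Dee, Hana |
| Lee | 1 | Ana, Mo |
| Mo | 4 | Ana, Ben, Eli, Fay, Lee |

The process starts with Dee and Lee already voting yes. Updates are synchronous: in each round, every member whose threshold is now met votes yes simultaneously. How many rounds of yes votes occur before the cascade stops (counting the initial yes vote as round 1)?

4

Round 1 — Dee, Lee vote yes (initial).
Round 2 — checking thresholds:
  Ana: 2 of 7 neighbours ≥ 1, votes yes.
  Ben: 1 of 4 neighbours < 4, not yet.
  Jo: 1 of 4 neighbours < 3, not yet.
  Mo: 1 of 5 neighbours < 4, not yet.
Round 3 — checking thresholds:
  Ben: 1 of 4 neighbours < 4, not yet.
  Fay: 1 of 4 neighbours < 4, not yet.
  Hana: 1 of 3 neighbours ≥ 1, votes yes.
  Ivy: 1 of 3 neighbours < 2, not yet.
  Jo: 2 of 4 neighbours < 3, not yet.
  Mo: 2 of 5 neighbours < 4, not yet.
Round 4 — checking thresholds:
  Ben: 1 of 4 neighbours < 4, not yet.
  Eli: 1 of 5 neighbours < 2, not yet.
  Fay: 1 of 4 neighbours < 4, not yet.
  Ivy: 1 of 3 neighbours < 2, not yet.
  Jo: 3 of 4 neighbours ≥ 3, votes yes.
  Mo: 2 of 5 neighbours < 4, not yet.
Round 5 — no new yes votes; cascade stops.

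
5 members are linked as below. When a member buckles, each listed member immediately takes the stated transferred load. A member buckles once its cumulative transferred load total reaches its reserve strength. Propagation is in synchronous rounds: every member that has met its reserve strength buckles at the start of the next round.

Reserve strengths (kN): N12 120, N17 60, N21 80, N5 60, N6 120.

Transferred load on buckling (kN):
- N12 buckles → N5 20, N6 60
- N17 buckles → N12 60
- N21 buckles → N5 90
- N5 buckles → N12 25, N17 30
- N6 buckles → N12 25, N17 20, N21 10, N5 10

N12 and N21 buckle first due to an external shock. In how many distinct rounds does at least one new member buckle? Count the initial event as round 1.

2

Round 1 — N12, N21 buckle (initial).
  N5: +20+90 → 110 ≥ 60
  N6: +60 → 60 < 120
Round 2 — N5 buckles.
  N17: +30 → 30 < 60
No further bucklings.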